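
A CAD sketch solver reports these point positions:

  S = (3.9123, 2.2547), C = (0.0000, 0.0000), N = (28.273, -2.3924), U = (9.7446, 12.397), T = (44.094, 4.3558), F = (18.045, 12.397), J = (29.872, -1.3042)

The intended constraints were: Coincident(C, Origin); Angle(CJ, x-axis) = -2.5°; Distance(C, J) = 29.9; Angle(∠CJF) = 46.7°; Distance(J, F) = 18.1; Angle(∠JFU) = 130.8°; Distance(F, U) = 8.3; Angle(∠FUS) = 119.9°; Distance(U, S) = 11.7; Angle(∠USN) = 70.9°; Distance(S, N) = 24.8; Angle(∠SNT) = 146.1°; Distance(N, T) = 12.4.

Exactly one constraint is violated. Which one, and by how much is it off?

Distance(N, T) = 12.4 — off by 4.80.

C = (0.00, 0.00) ✓; CJ at -2.500° ✓; |CJ| = 29.90 ✓; ∠CJF = 46.70° ✓; |JF| = 18.10 ✓; ∠JFU = 130.8° ✓; |FU| = 8.300 ✓; ∠FUS = 119.9° ✓; |US| = 11.70 ✓; ∠USN = 70.90° ✓; |SN| = 24.80 ✓; ∠SNT = 146.1° ✓; |NT| = 17.20 ✗.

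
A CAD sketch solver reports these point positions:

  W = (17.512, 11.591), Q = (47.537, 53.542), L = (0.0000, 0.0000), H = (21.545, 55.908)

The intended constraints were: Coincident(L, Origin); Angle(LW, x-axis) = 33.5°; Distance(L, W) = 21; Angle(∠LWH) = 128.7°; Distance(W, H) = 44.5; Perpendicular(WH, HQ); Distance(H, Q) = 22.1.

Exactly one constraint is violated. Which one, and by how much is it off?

Distance(H, Q) = 22.1 — off by 4.00.

L = (0.00, 0.00) ✓; LW at 33.50° ✓; |LW| = 21.00 ✓; ∠LWH = 128.7° ✓; |WH| = 44.50 ✓; ∠(WH, HQ) = 90.00° ✓; |HQ| = 26.10 ✗.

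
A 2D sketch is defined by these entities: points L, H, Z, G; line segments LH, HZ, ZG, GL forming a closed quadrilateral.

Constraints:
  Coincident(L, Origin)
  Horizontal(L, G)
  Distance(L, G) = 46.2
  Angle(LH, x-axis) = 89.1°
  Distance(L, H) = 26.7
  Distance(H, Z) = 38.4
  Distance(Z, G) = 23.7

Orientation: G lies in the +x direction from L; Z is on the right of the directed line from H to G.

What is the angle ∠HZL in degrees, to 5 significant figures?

43.212°

Checks: |HZ| = 38.40 ✓; |ZG| = 23.70 ✓.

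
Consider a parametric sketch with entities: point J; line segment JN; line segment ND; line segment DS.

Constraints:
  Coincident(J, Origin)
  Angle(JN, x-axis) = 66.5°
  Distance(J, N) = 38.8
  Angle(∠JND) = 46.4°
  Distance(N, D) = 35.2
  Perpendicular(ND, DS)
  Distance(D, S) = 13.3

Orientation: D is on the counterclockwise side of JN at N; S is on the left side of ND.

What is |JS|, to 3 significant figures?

17.0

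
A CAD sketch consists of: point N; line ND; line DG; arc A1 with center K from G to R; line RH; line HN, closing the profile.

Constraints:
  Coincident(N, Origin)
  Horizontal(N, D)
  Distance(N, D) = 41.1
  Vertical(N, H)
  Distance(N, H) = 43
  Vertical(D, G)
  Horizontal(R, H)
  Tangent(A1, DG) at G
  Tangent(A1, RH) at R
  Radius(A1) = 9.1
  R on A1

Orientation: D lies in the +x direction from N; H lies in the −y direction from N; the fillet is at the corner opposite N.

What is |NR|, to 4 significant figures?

53.60

N is at the origin; ND is horizontal with |ND| = 41.1 and D on the +x side, so D = (41.10, 0.000). NH is vertical with |NH| = 43.0 and H on the −y side, so H = (0.000, -43.00). The virtual corner opposite N is at (41.10, -43.00). A1 meets DG tangentially, so KG is at right angles to DG and tangency of A1 to RH means the radius KR is perpendicular to RH, with radius 9.1, so the center K sits 9.1 in from both sides at K = (32.00, -33.90). That places the tangent points at G = (41.10, -33.90) on DG and R = (32.00, -43.00) on RH. Then |NR| = |R − N| = 53.60.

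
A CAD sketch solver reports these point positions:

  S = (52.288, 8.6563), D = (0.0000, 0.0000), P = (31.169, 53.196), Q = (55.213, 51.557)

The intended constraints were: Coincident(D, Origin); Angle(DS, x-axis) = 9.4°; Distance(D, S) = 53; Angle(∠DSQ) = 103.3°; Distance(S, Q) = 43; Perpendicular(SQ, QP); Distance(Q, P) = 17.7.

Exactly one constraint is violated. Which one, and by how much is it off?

Distance(Q, P) = 17.7 — off by 6.40.

D = (0.00, 0.00) ✓; DS at 9.400° ✓; |DS| = 53.00 ✓; ∠DSQ = 103.3° ✓; |SQ| = 43.00 ✓; ∠(SQ, QP) = 90.00° ✓; |QP| = 24.10 ✗.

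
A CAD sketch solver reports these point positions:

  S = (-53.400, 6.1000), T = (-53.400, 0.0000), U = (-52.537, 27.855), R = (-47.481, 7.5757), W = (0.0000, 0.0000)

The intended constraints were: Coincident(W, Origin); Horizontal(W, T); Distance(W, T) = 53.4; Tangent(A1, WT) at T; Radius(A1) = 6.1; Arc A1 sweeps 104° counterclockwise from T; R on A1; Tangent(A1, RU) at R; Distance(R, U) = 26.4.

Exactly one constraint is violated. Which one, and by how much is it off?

Distance(R, U) = 26.4 — off by 5.50.

W = (0.00, 0.00) ✓; W.y = 0.00, T.y = 0.00 ✓; |WT| = 53.40 ✓; ∠(ST, TW) = 90.00° ✓; |ST| = 6.100 ✓; bearing(S→R) − bearing(S→T) = 104.0° ✓; |SR| = 6.100 ✓; ∠(SR, RU) = 90.00° ✓; |RU| = 20.90 ✗.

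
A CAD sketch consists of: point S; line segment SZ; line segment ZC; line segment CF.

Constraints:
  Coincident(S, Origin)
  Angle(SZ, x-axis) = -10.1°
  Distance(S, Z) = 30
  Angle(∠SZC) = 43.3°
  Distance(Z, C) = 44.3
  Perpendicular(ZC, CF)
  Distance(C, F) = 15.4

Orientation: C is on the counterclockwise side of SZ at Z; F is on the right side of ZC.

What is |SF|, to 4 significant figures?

42.41

∠SZC = 43.3°, so ZC runs at -10.1° + (180° − 43.3°) = 126.6° from the x-axis; with |ZC| = 44.3, C = Z + 44.3·(cos 126.6°, sin 126.6°) = (3.122, 30.30). ZC ⟂ CF; with |CF| = 15.4 on the right of ZC, F = C + 15.4·(0.8028, 0.5962) = (15.49, 39.49). Then |SF| = |F − S| = 42.41.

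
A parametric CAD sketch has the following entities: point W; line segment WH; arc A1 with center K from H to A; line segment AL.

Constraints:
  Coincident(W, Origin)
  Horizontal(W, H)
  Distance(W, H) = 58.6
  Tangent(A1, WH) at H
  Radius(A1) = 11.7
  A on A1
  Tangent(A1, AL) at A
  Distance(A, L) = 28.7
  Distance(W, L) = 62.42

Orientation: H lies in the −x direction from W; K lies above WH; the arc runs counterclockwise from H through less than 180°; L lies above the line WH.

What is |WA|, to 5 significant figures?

48.390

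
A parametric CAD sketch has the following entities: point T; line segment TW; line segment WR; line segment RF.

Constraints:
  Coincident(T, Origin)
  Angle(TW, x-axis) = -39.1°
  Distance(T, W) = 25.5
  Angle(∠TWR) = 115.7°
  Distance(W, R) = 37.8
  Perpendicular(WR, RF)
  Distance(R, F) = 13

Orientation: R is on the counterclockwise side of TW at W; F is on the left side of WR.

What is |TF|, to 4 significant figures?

49.87

T is at the origin; TW runs at -39.1° with length 25.5, so W = 25.5·(cos -39.1°, sin -39.1°) = (19.79, -16.08). ∠TWR = 115.7°, so WR runs at -39.1° + (180° − 115.7°) = 25.20° from the x-axis; with |WR| = 37.8, R = W + 37.8·(cos 25.20°, sin 25.20°) = (53.99, 0.01222). The perpendicularity gives RF at right angles to WR; with |RF| = 13.0 on the left of WR, F = R + 13.0·(-0.4258, 0.9048) = (48.46, 11.77). Then |TF| = |F − T| = 49.87.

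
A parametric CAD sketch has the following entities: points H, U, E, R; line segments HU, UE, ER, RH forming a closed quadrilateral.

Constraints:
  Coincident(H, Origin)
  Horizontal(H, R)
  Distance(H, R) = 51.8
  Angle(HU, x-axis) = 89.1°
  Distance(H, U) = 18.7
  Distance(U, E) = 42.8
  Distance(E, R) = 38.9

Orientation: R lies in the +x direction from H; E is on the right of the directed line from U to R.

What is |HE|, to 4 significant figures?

27.26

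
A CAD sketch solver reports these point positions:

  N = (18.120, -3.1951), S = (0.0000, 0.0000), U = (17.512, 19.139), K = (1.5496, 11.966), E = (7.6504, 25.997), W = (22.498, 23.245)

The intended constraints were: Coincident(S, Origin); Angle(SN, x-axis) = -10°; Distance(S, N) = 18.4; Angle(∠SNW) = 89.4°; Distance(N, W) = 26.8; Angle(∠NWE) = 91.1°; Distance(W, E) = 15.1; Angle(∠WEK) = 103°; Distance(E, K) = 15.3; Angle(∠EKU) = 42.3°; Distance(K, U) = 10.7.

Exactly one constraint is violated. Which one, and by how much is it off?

Distance(K, U) = 10.7 — off by 6.80.

S = (0.00, 0.00) ✓; SN at -10.00° ✓; |SN| = 18.40 ✓; ∠SNW = 89.40° ✓; |NW| = 26.80 ✓; ∠NWE = 91.10° ✓; |WE| = 15.10 ✓; ∠WEK = 103.0° ✓; |EK| = 15.30 ✓; ∠EKU = 42.30° ✓; |KU| = 17.50 ✗.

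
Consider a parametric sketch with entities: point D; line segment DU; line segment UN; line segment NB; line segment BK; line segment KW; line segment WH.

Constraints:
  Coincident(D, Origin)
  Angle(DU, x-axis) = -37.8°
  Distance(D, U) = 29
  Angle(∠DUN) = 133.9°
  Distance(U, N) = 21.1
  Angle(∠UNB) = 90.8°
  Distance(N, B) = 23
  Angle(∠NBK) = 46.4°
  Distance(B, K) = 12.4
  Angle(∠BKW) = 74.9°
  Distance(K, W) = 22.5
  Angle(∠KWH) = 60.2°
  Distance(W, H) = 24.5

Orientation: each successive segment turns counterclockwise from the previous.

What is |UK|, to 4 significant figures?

19.08

D is at the origin; DU runs at -37.8° with length 29.0, so U = (22.91, -17.77). ∠DUN = 133.9° gives UN at 8.300° from the x-axis; with |UN| = 21.1, N = (43.79, -14.73). ∠UNB = 90.8° gives NB at 97.50° from the x-axis; with |NB| = 23.0, B = (40.79, 8.075). ∠NBK = 46.4° gives BK at -128.9° from the x-axis; with |BK| = 12.4, K = (33.00, -1.575). Then |UK| = |K − U| = 19.08.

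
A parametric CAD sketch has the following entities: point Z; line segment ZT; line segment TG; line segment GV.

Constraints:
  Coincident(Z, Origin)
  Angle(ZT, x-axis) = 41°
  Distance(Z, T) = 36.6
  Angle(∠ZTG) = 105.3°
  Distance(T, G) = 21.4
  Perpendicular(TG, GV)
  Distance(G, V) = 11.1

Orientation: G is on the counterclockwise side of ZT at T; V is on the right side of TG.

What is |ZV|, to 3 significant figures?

55.8

∠ZTG = 105.3°, so TG runs at 41.0° + (180° − 105.3°) = 116° from the x-axis; with |TG| = 21.4, G = T + 21.4·(cos 116°, sin 116°) = (18.3, 43.3). TG is perpendicular to GV; with |GV| = 11.1 on the right of TG, V = G + 11.1·(0.901, 0.434) = (28.3, 48.1). Then |ZV| = |V − Z| = 55.8.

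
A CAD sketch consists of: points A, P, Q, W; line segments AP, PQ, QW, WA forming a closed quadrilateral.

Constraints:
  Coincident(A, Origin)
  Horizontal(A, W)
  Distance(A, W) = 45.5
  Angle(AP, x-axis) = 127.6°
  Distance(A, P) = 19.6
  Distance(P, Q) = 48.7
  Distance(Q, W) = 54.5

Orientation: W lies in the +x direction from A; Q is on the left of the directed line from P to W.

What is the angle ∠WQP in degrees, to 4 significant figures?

70.19°

A is at the origin; AW is horizontal with |AW| = 45.5 and W in +x, so W = (45.5, 0). AP runs at 127.6° with |AP| = 19.6, so P = (-11.96, 15.53). Q is determined by |PQ| = 48.7 and |QW| = 54.5 together: it lies at the intersection of circle(P, 48.7) and circle(W, 54.5). With |PW| = 59.52, the foot of the radical line on PW is 24.73 from P and the perpendicular offset is √(48.7² − 24.73²) = 41.95. Taking the left-of-PW solution: Q = (22.86, 49.58).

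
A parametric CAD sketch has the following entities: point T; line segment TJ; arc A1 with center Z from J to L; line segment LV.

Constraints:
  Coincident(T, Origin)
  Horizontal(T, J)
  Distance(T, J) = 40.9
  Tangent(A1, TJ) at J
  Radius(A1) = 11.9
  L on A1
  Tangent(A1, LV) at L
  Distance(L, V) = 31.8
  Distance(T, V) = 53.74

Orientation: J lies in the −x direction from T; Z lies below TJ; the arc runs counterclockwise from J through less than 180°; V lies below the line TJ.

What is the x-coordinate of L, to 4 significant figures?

-50.24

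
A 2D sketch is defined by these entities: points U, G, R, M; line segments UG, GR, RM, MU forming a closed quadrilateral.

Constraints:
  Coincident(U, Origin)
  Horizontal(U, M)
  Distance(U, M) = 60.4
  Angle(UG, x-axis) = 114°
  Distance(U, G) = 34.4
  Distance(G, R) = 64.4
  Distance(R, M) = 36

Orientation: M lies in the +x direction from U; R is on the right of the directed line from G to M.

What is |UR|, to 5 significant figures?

33.210

Checks: |GR| = 64.40 ✓; |RM| = 36.00 ✓.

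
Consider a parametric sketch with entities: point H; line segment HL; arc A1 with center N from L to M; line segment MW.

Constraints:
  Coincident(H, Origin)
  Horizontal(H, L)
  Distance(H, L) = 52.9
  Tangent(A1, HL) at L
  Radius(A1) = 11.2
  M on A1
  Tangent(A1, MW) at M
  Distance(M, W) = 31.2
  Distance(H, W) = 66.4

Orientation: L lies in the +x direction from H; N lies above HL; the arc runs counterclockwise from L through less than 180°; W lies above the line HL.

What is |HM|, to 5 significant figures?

65.013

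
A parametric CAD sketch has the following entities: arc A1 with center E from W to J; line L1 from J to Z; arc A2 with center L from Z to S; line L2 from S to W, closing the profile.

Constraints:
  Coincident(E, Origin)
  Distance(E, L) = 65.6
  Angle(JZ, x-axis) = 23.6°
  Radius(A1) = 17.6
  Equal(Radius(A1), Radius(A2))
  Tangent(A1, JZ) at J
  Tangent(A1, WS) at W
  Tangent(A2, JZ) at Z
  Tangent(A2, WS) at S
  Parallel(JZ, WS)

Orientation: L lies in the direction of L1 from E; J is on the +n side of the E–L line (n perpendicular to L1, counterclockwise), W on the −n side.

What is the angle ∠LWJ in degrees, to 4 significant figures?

74.98°

E is at the origin and L lies 65.6 along u from E, so L = 65.6·u = (60.11, 26.26). Tangency of A1 to both parallel lines with radius 17.6 puts J and W at E ± 17.6·n: J = (-7.046, 16.13), W = (7.046, -16.13). Then cos ∠LWJ = WL·WJ / (|WL||WJ|), giving 74.98°.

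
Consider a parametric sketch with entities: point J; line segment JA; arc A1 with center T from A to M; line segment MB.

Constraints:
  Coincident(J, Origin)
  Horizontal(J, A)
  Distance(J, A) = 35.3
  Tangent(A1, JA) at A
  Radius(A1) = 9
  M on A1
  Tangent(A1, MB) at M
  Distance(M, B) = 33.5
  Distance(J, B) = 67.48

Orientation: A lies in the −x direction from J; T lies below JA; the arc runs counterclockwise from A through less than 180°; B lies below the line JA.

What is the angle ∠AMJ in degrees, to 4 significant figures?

26.06°

Checks: |TM| = 9.000 ✓; ∠(TM, MB) = 90.00° ✓; |MB| = 33.50 ✓; |JB| = 67.48 ✓.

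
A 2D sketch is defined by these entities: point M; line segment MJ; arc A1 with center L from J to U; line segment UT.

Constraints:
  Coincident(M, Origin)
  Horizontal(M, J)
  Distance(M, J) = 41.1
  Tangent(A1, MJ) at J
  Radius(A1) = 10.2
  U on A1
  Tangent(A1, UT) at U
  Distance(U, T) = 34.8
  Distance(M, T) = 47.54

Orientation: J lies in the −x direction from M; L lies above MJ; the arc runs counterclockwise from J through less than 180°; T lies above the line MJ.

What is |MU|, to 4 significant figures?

32.15

M is at the origin; MJ is horizontal with |MJ| = 41.1 and J on the −x side, so J = (-41.10, 0.000). A1 meets MJ tangentially, so LJ is at right angles to MJ, so L = J + (0, 10.2) = (-41.10, 10.20). Since LU ⟂ UT (tangency), |LT| = √(10.2² + 34.8²) = 36.26 regardless of where U sits on A1. So T lies on both circle(M, 47.54) and circle(L, 36.26); the above-MJ intersection is T = (-22.98, 41.61). U is the foot of the tangent from T: U = (-31.19, 7.796).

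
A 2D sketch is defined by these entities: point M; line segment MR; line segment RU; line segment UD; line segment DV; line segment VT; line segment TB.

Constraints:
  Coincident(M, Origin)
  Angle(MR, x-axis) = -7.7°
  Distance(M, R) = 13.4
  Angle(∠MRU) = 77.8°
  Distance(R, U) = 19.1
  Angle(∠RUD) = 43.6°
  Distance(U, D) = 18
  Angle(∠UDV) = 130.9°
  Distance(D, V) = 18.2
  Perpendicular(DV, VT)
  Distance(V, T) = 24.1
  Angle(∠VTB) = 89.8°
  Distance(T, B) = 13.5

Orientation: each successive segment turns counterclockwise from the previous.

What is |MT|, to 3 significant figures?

29.3

∠UDV = 130.9° gives DV at -80.0° from the x-axis; with |DV| = 18.2, V = (3.59, -14.6). DV is perpendicular to VT, so VT runs at 10.0°; with |VT| = 24.1, T = (27.3, -10.5). Then |MT| = |T − M| = 29.3.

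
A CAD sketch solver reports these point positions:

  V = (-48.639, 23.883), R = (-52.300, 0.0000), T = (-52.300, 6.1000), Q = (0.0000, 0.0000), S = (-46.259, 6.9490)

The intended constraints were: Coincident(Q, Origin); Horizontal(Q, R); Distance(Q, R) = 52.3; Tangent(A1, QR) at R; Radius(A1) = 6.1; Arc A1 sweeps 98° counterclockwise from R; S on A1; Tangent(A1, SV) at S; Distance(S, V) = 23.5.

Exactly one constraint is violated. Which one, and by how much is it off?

Distance(S, V) = 23.5 — off by 6.40.

Q = (0.00, 0.00) ✓; Q.y = 0.00, R.y = 0.00 ✓; |QR| = 52.30 ✓; ∠(TR, RQ) = 90.00° ✓; |TR| = 6.100 ✓; bearing(T→S) − bearing(T→R) = 98.00° ✓; |TS| = 6.100 ✓; ∠(TS, SV) = 90.00° ✓; |SV| = 17.10 ✗.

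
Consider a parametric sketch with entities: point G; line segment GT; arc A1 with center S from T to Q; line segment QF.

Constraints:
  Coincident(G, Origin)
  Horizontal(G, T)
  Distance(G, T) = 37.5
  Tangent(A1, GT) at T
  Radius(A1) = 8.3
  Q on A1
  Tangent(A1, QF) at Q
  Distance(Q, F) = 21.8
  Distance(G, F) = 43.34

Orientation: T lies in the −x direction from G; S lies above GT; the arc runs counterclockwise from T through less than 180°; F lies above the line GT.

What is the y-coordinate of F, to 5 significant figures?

30.608

G is at the origin; G and T share the same y with |GT| = 37.5 and T on the −x side, so T = (-37.500, 0.0000). Since A1 is tangent to GT there, ST ⟂ GT, so S = T + (0, 8.3) = (-37.500, 8.3000). Since SQ ⟂ QF (tangency), |SF| = √(8.3² + 21.8²) = 23.327 regardless of where Q sits on A1. So F lies on both circle(G, 43.34) and circle(S, 23.327); the above-GT intersection is F = (-30.684, 30.608). Q is the foot of the tangent from F: Q = (-29.219, 8.8577).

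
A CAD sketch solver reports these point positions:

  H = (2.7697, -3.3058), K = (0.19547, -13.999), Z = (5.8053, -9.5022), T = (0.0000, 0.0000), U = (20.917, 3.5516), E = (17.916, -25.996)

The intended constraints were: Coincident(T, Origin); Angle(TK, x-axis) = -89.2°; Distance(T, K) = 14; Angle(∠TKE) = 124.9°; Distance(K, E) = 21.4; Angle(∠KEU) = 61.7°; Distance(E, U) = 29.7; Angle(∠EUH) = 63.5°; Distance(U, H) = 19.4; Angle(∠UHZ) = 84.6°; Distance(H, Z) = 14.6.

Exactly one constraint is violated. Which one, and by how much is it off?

Distance(H, Z) = 14.6 — off by 7.70.

T = (0.00, 0.00) ✓; TK at -89.20° ✓; |TK| = 14.00 ✓; ∠TKE = 124.9° ✓; |KE| = 21.40 ✓; ∠KEU = 61.70° ✓; |EU| = 29.70 ✓; ∠EUH = 63.50° ✓; |UH| = 19.40 ✓; ∠UHZ = 84.60° ✓; |HZ| = 6.900 ✗.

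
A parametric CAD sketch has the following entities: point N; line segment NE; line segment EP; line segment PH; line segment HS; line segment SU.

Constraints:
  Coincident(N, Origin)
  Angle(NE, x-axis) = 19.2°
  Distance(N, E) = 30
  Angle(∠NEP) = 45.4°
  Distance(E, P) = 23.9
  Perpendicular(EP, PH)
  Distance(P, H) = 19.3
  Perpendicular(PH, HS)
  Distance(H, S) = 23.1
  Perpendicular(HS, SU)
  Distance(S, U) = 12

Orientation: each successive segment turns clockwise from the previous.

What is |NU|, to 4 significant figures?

24.66

N is at the origin; NE runs at 19.2° with length 30.0, so E = (28.33, 9.866). ∠NEP = 45.4° gives EP at -115.4° from the x-axis; with |EP| = 23.9, P = (18.08, -11.72). The perpendicularity gives PH at right angles to EP, so PH runs at 154.6°; with |PH| = 19.3, H = (0.6454, -3.445). The perpendicularity gives HS at right angles to PH, so HS runs at 64.60°; with |HS| = 23.1, S = (10.55, 17.42). HS is perpendicular to SU, so SU runs at -25.40°; with |SU| = 12.0, U = (21.39, 12.27). Then |NU| = |U − N| = 24.66.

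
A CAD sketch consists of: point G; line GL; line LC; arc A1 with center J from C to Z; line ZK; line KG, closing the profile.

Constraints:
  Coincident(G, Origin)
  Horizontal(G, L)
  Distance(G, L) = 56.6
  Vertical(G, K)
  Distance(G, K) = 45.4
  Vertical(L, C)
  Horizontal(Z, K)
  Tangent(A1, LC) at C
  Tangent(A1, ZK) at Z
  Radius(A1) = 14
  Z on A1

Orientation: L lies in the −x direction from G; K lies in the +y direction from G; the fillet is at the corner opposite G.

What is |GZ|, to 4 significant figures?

62.26

The virtual corner opposite G is at (-56.60, 45.40). Since A1 is tangent to LC there, JC ⟂ LC and tangency of A1 to ZK means the radius JZ is perpendicular to ZK, with radius 14.0, so the center J sits 14.0 in from both sides at J = (-42.60, 31.40). That places the tangent points at C = (-56.60, 31.40) on LC and Z = (-42.60, 45.40) on ZK. Then |GZ| = |Z − G| = 62.26.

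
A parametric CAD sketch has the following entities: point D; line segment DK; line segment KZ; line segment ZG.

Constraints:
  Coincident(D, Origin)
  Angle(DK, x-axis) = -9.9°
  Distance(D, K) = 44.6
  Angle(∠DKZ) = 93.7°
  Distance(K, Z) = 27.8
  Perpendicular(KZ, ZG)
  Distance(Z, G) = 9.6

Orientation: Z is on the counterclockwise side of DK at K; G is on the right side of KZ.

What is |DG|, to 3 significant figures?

62.2

D is at the origin; DK runs at -9.9° with length 44.6, so K = 44.6·(cos -9.9°, sin -9.9°) = (43.9, -7.67). ∠DKZ = 93.7°, so KZ runs at -9.9° + (180° − 93.7°) = 76.4° from the x-axis; with |KZ| = 27.8, Z = K + 27.8·(cos 76.4°, sin 76.4°) = (50.5, 19.4). KZ is perpendicular to ZG; with |ZG| = 9.6 on the right of KZ, G = Z + 9.6·(0.972, -0.235) = (59.8, 17.1). Then |DG| = |G − D| = 62.2.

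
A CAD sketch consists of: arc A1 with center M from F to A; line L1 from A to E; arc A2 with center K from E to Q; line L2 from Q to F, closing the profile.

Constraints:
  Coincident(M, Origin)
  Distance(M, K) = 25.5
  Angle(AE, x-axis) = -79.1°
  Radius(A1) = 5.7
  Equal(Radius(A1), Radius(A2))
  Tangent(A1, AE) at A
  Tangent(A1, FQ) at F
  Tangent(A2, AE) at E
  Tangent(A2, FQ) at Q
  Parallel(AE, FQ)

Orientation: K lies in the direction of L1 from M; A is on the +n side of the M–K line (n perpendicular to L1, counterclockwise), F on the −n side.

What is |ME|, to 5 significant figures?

26.129

Tangency of A1 to both parallel lines with radius 5.7 puts A and F at M ± 5.7·n: A = (5.5972, 1.0778), F = (-5.5972, -1.0778). Equal radii place E and Q the same way about K: E = K + 5.7·n = (10.419, -23.962), Q = K − 5.7·n = (-0.77523, -26.118). Then |ME| = |E − M| = 26.129.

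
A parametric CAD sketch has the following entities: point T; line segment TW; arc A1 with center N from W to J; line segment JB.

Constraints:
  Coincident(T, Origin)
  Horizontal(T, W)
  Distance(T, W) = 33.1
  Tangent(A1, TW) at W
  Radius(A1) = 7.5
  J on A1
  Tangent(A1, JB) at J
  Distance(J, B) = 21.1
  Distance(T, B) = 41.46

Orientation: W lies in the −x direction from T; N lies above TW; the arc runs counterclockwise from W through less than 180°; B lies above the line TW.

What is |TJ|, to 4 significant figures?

27.13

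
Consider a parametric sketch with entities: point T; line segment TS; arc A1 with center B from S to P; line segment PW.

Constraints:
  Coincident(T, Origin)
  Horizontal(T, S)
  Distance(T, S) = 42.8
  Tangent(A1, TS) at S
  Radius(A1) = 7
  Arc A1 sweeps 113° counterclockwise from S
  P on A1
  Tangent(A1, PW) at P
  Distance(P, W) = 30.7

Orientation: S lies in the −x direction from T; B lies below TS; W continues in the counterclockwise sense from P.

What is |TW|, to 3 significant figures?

53.2

T is at the origin; T and S share the same y with |TS| = 42.8 and S on the −x side, so S = (-42.8, 0.00). A1 meets TS tangentially, so BS is at right angles to TS, so B = S + (0, -7) = (-42.8, -7.00). On A1, S sits at bearing 90° from B; a 113° counterclockwise sweep puts P at bearing 203°, so P = B + 7.0·(cos 203°, sin 203°) = (-49.2, -9.74). A1 meets PW tangentially, so BP is at right angles to PW, so PW runs along (−sin 203°, cos 203°); with |PW| = 30.7, W = (-37.2, -38.0). Then |TW| = |W − T| = 53.2.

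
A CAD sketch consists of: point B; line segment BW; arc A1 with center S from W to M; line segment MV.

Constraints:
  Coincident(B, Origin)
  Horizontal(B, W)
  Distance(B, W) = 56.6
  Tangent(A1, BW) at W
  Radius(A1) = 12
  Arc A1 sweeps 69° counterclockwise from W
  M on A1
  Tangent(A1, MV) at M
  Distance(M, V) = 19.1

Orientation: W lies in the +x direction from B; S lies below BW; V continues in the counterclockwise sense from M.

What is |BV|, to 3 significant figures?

46.2

B is at the origin; BW is horizontal with |BW| = 56.6 and W on the +x side, so W = (56.6, 0.00). A1 meets BW tangentially, so SW is at right angles to BW, so S = W + (0, -12) = (56.6, -12.0). On A1, W sits at bearing 90° from S; a 69° counterclockwise sweep puts M at bearing 159°, so M = S + 12.0·(cos 159°, sin 159°) = (45.4, -7.70). Since A1 is tangent to MV there, SM ⟂ MV, so MV runs along (−sin 159°, cos 159°); with |MV| = 19.1, V = (38.6, -25.5). Then |BV| = |V − B| = 46.2.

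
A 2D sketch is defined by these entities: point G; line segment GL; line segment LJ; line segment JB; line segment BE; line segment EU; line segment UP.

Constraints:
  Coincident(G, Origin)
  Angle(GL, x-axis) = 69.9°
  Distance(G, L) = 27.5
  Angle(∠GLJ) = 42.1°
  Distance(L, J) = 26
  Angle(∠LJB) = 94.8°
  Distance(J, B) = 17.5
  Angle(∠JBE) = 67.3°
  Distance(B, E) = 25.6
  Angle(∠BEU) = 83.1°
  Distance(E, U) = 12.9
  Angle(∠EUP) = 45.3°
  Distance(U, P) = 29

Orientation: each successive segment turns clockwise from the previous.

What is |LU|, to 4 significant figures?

8.779

∠JBE = 67.3° gives BE at 94.10° from the x-axis; with |BE| = 25.6, E = (1.740, 19.36). ∠BEU = 83.1° gives EU at -2.800° from the x-axis; with |EU| = 12.9, U = (14.62, 18.73). Then |LU| = |U − L| = 8.779.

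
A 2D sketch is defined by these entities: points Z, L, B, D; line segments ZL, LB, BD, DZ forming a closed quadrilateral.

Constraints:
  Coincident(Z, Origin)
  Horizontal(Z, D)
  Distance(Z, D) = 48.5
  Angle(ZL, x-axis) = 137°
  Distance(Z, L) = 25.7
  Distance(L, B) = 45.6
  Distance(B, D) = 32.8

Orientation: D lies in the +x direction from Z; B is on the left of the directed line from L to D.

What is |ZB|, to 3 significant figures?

35.7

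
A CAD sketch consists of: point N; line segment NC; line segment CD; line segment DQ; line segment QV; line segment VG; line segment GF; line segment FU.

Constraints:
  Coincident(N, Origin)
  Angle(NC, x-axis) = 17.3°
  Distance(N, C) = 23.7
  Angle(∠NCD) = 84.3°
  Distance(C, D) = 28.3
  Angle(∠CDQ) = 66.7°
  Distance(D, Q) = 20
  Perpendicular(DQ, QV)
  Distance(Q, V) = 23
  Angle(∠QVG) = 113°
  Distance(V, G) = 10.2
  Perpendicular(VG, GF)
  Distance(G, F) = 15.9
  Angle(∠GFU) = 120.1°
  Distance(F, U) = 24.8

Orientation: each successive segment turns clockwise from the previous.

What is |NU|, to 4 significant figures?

25.36

VG is perpendicular to GF, so GF runs at -78.70°; with |GF| = 15.9, F = (26.52, -7.689). ∠GFU = 120.1° gives FU at -138.6° from the x-axis; with |FU| = 24.8, U = (7.913, -24.09). Then |NU| = |U − N| = 25.36.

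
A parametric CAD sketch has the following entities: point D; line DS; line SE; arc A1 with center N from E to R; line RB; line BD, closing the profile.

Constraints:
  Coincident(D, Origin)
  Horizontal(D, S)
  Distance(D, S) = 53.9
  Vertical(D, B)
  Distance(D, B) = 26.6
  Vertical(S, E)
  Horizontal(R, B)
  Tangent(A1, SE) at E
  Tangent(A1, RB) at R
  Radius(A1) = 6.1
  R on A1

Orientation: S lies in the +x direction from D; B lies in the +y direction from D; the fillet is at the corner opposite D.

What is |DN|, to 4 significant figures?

52.01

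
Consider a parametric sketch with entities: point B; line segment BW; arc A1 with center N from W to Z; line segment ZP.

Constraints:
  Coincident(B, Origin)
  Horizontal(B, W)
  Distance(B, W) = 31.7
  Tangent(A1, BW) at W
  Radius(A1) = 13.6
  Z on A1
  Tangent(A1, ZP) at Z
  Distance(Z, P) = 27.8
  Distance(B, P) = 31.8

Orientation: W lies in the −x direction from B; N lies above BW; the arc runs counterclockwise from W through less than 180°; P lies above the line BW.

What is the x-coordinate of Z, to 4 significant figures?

-19.84

Checks: |NZ| = 13.60 ✓; ∠(NZ, ZP) = 90.00° ✓; |ZP| = 27.80 ✓; |BP| = 31.80 ✓.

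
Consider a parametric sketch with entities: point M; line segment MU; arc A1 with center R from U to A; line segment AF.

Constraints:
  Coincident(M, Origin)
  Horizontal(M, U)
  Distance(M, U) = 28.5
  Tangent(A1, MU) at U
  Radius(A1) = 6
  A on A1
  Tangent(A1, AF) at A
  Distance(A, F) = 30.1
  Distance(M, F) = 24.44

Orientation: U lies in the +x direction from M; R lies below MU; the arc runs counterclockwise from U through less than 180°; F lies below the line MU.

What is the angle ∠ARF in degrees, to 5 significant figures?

78.727°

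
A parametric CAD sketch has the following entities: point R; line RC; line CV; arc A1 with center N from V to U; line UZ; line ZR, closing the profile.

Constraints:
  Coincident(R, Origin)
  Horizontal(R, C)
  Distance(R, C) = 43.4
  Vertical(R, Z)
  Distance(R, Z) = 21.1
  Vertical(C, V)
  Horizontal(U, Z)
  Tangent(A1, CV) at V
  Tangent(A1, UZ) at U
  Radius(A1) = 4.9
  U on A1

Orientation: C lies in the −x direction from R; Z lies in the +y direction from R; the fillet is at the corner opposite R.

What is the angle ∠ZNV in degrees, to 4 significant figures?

172.7°

R is at the origin; R and C share the same y with |RC| = 43.4 and C on the −x side, so C = (-43.40, 0.000). R and Z share the same x with |RZ| = 21.1 and Z on the +y side, so Z = (0.000, 21.10). The virtual corner opposite R is at (-43.40, 21.10). Since A1 is tangent to CV there, NV ⟂ CV and since A1 is tangent to UZ there, NU ⟂ UZ, with radius 4.9, so the center N sits 4.9 in from both sides at N = (-38.50, 16.20). That places the tangent points at V = (-43.40, 16.20) on CV and U = (-38.50, 21.10) on UZ. Then cos ∠ZNV = NZ·NV / (|NZ||NV|), giving 172.7°.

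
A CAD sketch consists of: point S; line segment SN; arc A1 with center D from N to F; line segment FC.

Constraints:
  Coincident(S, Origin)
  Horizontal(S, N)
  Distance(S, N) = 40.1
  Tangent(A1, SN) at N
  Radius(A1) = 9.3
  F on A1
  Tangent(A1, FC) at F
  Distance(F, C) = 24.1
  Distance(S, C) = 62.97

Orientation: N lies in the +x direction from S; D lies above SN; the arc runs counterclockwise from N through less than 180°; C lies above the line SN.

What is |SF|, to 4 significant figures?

49.58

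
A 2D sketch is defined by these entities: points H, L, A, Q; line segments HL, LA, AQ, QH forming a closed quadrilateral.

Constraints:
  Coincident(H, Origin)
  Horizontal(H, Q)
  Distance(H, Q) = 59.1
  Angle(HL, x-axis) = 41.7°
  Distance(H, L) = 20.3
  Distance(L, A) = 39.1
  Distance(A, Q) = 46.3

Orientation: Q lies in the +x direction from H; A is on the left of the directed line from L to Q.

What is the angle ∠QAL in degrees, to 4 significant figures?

64.49°

Checks: HL at 41.70° ✓; |LA| = 39.10 ✓; |AQ| = 46.30 ✓.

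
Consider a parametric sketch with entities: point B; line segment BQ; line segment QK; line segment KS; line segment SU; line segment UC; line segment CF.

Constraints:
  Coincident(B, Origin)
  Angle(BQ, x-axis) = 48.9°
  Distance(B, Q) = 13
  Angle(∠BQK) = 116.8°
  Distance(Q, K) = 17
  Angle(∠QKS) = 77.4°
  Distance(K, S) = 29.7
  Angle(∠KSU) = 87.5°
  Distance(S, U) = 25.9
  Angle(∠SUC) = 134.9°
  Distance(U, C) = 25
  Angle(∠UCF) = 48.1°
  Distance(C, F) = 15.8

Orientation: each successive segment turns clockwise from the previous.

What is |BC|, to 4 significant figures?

23.78

B is at the origin; BQ runs at 48.9° with length 13.0, so Q = (8.546, 9.796). ∠BQK = 116.8° gives QK at -14.30° from the x-axis; with |QK| = 17.0, K = (25.02, 5.597). ∠QKS = 77.4° gives KS at -116.9° from the x-axis; with |KS| = 29.7, S = (11.58, -20.89). ∠KSU = 87.5° gives SU at 150.6° from the x-axis; with |SU| = 25.9, U = (-10.98, -8.175). ∠SUC = 134.9° gives UC at 105.5° from the x-axis; with |UC| = 25.0, C = (-17.66, 15.92). Then |BC| = |C − B| = 23.78.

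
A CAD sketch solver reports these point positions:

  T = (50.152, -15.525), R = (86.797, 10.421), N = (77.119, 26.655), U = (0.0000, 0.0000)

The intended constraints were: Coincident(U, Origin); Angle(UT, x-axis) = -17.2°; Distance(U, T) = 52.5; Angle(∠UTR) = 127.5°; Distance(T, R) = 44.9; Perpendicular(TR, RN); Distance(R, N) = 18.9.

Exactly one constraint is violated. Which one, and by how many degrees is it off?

Perpendicular(TR, RN) — off by 4.50°.

U = (0.00, 0.00) ✓; UT at -17.20° ✓; |UT| = 52.50 ✓; ∠UTR = 127.5° ✓; |TR| = 44.90 ✓; ∠(TR, RN) = 85.50° ✗; |RN| = 18.90 ✓.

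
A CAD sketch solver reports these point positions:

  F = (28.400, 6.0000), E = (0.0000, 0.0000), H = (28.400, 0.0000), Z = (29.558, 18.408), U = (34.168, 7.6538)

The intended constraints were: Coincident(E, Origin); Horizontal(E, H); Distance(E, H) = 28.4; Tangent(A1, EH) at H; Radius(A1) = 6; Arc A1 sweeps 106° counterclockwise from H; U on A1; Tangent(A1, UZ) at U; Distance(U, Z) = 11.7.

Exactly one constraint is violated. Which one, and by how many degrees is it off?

Tangent(A1, UZ) at U — off by 7.20°.

E = (0.00, 0.00) ✓; E.y = 0.00, H.y = 0.00 ✓; |EH| = 28.40 ✓; ∠(FH, HE) = 90.00° ✓; |FH| = 6.000 ✓; bearing(F→U) − bearing(F→H) = 106.0° ✓; |FU| = 6.000 ✓; ∠(FU, UZ) = 82.80° ✗; |UZ| = 11.70 ✓.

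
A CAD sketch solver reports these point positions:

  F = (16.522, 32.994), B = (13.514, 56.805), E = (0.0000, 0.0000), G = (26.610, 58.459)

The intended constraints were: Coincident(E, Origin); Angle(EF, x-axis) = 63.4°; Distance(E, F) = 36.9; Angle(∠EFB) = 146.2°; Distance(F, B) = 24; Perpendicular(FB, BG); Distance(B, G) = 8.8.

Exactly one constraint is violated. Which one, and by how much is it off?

Distance(B, G) = 8.8 — off by 4.40.

E = (0.00, 0.00) ✓; EF at 63.40° ✓; |EF| = 36.90 ✓; ∠EFB = 146.2° ✓; |FB| = 24.00 ✓; ∠(FB, BG) = 90.00° ✓; |BG| = 13.20 ✗.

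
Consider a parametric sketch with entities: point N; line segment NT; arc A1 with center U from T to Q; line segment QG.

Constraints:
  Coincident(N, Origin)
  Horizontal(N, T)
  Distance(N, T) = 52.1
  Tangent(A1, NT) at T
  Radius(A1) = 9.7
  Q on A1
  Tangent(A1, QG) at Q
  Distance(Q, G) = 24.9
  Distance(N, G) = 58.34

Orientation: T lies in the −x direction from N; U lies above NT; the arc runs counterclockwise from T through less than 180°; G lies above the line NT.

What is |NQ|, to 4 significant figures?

43.93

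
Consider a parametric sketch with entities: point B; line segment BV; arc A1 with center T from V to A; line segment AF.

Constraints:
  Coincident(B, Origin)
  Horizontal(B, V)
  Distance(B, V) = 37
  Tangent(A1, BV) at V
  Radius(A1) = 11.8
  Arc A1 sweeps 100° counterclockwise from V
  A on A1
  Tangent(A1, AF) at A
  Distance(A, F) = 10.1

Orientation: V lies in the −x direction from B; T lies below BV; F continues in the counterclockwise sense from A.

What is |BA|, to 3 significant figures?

50.6

B is at the origin; BV is horizontal with |BV| = 37.0 and V on the −x side, so V = (-37.0, 0.00). The tangent condition forces TV to be normal to BV, so T = V + (0, -11.8) = (-37.0, -11.8). On A1, V sits at bearing 90° from T; a 100° counterclockwise sweep puts A at bearing 190°, so A = T + 11.8·(cos 190°, sin 190°) = (-48.6, -13.8). Then |BA| = |A − B| = 50.6.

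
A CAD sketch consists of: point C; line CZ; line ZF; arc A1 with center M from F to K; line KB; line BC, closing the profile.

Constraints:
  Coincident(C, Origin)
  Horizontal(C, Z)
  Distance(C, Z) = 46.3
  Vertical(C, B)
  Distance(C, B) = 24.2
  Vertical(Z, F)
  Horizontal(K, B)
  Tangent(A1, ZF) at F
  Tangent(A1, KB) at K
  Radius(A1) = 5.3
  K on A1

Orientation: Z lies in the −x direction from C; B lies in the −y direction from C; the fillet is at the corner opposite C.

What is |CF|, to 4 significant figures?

50.01

C is at the origin; C and Z share the same y with |CZ| = 46.3 and Z on the −x side, so Z = (-46.30, 0.000). C and B share the same x with |CB| = 24.2 and B on the −y side, so B = (0.000, -24.20). The virtual corner opposite C is at (-46.30, -24.20). The tangent condition forces MF to be normal to ZF and the tangent condition forces MK to be normal to KB, with radius 5.3, so the center M sits 5.3 in from both sides at M = (-41.00, -18.90). That places the tangent points at F = (-46.30, -18.90) on ZF and K = (-41.00, -24.20) on KB. Then |CF| = |F − C| = 50.01.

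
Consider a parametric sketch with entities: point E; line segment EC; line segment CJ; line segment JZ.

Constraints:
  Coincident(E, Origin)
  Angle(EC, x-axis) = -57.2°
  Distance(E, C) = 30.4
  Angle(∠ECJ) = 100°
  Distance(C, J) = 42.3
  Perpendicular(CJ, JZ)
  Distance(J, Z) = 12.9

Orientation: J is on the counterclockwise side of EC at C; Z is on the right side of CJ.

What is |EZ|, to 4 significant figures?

64.02

E is at the origin; EC runs at -57.2° with length 30.4, so C = 30.4·(cos -57.2°, sin -57.2°) = (16.47, -25.55). ∠ECJ = 100.0°, so CJ runs at -57.2° + (180° − 100.0°) = 22.80° from the x-axis; with |CJ| = 42.3, J = C + 42.3·(cos 22.80°, sin 22.80°) = (55.46, -9.161). CJ ⟂ JZ; with |JZ| = 12.9 on the right of CJ, Z = J + 12.9·(0.3875, -0.9219) = (60.46, -21.05). Then |EZ| = |Z − E| = 64.02.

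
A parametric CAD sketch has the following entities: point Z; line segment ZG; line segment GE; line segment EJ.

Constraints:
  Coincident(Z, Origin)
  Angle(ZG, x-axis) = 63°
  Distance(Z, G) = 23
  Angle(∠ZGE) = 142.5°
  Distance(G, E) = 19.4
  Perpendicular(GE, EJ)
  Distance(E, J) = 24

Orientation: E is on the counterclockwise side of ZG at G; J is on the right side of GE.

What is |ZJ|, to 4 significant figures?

53.49

∠ZGE = 142.5°, so GE runs at 63.0° + (180° − 142.5°) = 100.5° from the x-axis; with |GE| = 19.4, E = G + 19.4·(cos 100.5°, sin 100.5°) = (6.906, 39.57). GE ⟂ EJ; with |EJ| = 24.0 on the right of GE, J = E + 24.0·(0.9833, 0.1822) = (30.50, 43.94). Then |ZJ| = |J − Z| = 53.49.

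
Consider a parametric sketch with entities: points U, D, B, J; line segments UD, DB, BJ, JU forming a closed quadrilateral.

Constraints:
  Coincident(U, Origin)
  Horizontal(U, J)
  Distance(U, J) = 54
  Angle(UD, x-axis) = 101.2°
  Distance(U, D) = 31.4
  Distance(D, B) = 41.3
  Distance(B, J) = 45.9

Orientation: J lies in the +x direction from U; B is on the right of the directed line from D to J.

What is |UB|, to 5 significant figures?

11.683

U is at the origin; UJ is horizontal with |UJ| = 54.0 and J in +x, so J = (54.0, 0). UD runs at 101.2° with |UD| = 31.4, so D = (-6.0990, 30.802). B is determined by |DB| = 41.3 and |BJ| = 45.9 together: it lies at the intersection of circle(D, 41.3) and circle(J, 45.9). With |DJ| = 67.533, the foot of the radical line on DJ is 30.796 from D and the perpendicular offset is √(41.3² − 30.796²) = 27.519. Taking the right-of-DJ solution: B = (8.7562, -7.7339).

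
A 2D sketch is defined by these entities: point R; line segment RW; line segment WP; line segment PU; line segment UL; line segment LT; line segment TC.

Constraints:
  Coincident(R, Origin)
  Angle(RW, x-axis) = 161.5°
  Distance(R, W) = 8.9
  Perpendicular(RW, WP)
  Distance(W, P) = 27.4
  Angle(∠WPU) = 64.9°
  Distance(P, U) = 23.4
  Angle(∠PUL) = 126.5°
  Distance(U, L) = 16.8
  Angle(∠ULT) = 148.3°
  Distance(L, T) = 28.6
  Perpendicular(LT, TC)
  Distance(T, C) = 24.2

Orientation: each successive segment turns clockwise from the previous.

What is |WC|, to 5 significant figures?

19.217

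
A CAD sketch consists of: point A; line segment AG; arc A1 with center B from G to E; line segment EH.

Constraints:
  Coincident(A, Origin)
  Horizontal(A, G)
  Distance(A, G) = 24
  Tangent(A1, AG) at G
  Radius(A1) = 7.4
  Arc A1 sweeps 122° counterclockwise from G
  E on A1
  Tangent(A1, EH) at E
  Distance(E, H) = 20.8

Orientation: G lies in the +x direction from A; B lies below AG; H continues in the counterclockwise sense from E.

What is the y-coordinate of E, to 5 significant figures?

-11.321

A is at the origin; AG is horizontal with |AG| = 24.0 and G on the +x side, so G = (24.000, 0.0000). Tangency of A1 to AG means the radius BG is perpendicular to AG, so B = G + (0, -7.4) = (24.000, -7.4000). On A1, G sits at bearing 90° from B; a 122° counterclockwise sweep puts E at bearing 212°, so E = B + 7.4·(cos 212°, sin 212°) = (17.724, -11.321). So E.y = -11.321.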